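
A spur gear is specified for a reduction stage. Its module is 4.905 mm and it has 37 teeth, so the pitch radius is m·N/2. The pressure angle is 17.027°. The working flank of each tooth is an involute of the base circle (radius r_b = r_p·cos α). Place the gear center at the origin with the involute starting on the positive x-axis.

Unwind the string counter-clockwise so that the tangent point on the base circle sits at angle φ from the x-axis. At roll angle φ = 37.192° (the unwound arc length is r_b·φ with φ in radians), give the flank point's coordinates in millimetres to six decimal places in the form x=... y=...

x=103.163659 y=7.582159

pitch radius r_p = m·N/2 = 4.905·37/2 = 90.742500
base radius r_b = r_p·cos α = 90.742500·cos 17.027° = 86.764972
roll angle φ = 37.192° = 0.64912286 rad
x = r_b·(cos φ + φ·sin φ) = 86.764972·(0.79661433 + 0.64912286·0.60448789) = 103.163659
y = r_b·(sin φ − φ·cos φ) = 86.764972·(0.60448789 − 0.64912286·0.79661433) = 7.582159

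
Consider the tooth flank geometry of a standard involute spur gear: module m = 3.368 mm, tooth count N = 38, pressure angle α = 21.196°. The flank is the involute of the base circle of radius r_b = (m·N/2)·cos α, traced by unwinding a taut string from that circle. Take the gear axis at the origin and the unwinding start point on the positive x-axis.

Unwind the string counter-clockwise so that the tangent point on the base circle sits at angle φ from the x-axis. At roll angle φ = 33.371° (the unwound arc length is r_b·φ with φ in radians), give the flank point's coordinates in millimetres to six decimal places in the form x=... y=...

pitch radius r_p = m·N/2 = 3.368·38/2 = 63.992000
base radius r_b = r_p·cos α = 63.992000·cos 21.196° = 59.662880
roll angle φ = 33.371° = 0.58243382 rad
x = r_b·(cos φ + φ·sin φ) = 59.662880·(0.83512638 + 0.58243382·0.55005812) = 68.940388
y = r_b·(sin φ − φ·cos φ) = 59.662880·(0.55005812 − 0.58243382·0.83512638) = 3.797677

x=68.940388 y=3.797677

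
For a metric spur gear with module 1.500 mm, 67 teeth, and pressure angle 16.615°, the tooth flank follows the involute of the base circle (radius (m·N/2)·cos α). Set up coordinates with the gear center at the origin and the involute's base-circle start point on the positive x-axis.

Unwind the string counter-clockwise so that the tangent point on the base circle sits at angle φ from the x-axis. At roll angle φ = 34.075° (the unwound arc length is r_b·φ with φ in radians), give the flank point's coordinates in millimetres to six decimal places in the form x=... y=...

pitch radius r_p = m·N/2 = 1.500·67/2 = 50.250000
base radius r_b = r_p·cos α = 50.250000·cos 16.615° = 48.151949
roll angle φ = 34.075° = 0.59472094 rad
x = r_b·(cos φ + φ·sin φ) = 48.151949·(0.82830488 + 0.59472094·0.56027763) = 55.929150
y = r_b·(sin φ − φ·cos φ) = 48.151949·(0.56027763 − 0.59472094·0.82830488) = 3.258316

x=55.929150 y=3.258316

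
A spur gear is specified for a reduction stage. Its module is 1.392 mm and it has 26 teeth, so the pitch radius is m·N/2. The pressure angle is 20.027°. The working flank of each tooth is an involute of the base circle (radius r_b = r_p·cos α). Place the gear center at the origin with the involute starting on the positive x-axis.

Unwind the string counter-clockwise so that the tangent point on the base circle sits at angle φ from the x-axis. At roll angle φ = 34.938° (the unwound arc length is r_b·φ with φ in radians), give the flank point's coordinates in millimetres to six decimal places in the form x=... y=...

x=19.874865 y=1.237837

pitch radius r_p = m·N/2 = 1.392·26/2 = 18.096000
base radius r_b = r_p·cos α = 18.096000·cos 20.027° = 17.001759
roll angle φ = 34.938° = 0.60978313 rad
x = r_b·(cos φ + φ·sin φ) = 17.001759·(0.81977223 + 0.60978313·0.57268969) = 19.874865
y = r_b·(sin φ − φ·cos φ) = 17.001759·(0.57268969 − 0.60978313·0.81977223) = 1.237837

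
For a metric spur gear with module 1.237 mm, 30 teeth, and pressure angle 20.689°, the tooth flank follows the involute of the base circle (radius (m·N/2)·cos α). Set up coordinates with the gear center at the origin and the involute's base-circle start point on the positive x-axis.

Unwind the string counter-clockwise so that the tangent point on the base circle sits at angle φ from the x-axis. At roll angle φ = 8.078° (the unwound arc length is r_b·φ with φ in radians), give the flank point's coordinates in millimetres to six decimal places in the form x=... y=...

x=17.530088 y=0.016183

pitch radius r_p = m·N/2 = 1.237·30/2 = 18.555000
base radius r_b = r_p·cos α = 18.555000·cos 20.689° = 17.358423
roll angle φ = 8.078° = 0.14098770 rad
x = r_b·(cos φ + φ·sin φ) = 17.358423·(0.99007769 + 0.14098770·0.14052108) = 17.530088
y = r_b·(sin φ − φ·cos φ) = 17.358423·(0.14052108 − 0.14098770·0.99007769) = 0.016183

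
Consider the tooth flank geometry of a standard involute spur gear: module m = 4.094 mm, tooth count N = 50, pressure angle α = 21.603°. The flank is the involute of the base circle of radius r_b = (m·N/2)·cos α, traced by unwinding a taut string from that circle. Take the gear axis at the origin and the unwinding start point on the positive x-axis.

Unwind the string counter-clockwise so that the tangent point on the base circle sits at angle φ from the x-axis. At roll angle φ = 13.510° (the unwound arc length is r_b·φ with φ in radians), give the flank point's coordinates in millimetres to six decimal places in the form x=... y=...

x=97.769403 y=0.413540

pitch radius r_p = m·N/2 = 4.094·50/2 = 102.350000
base radius r_b = r_p·cos α = 102.350000·cos 21.603° = 95.160650
roll angle φ = 13.510° = 0.23579398 rad
x = r_b·(cos φ + φ·sin φ) = 95.160650·(0.97232916 + 0.23579398·0.23361507) = 97.769403
y = r_b·(sin φ − φ·cos φ) = 95.160650·(0.23361507 − 0.23579398·0.97232916) = 0.413540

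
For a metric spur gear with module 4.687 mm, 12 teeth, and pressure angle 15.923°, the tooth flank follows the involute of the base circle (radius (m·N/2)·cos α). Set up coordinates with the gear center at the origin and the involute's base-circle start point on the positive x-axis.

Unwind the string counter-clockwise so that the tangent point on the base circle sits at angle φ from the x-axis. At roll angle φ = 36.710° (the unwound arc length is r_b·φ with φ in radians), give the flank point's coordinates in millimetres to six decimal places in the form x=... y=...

pitch radius r_p = m·N/2 = 4.687·12/2 = 28.122000
base radius r_b = r_p·cos α = 28.122000·cos 15.923° = 27.042994
roll angle φ = 36.710° = 0.64071037 rad
x = r_b·(cos φ + φ·sin φ) = 27.042994·(0.80167133 + 0.64071037·0.59776507) = 32.036905
y = r_b·(sin φ − φ·cos φ) = 27.042994·(0.59776507 − 0.64071037·0.80167133) = 2.275017

x=32.036905 y=2.275017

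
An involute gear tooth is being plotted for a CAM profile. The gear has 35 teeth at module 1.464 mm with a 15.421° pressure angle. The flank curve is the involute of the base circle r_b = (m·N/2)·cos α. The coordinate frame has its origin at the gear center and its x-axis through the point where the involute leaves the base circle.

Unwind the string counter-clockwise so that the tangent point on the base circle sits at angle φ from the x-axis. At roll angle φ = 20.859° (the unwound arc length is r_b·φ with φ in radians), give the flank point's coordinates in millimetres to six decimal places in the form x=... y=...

pitch radius r_p = m·N/2 = 1.464·35/2 = 25.620000
base radius r_b = r_p·cos α = 25.620000·cos 15.421° = 24.697629
roll angle φ = 20.859° = 0.36405823 rad
x = r_b·(cos φ + φ·sin φ) = 24.697629·(0.93445951 + 0.36405823·0.35606941) = 26.280488
y = r_b·(sin φ − φ·cos φ) = 24.697629·(0.35606941 − 0.36405823·0.93445951) = 0.391994

x=26.280488 y=0.391994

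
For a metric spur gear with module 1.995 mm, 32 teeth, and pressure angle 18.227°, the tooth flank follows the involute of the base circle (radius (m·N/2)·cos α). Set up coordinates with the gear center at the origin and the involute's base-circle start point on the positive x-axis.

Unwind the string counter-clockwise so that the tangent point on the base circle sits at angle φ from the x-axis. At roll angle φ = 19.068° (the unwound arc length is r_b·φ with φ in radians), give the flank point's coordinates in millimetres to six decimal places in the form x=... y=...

pitch radius r_p = m·N/2 = 1.995·32/2 = 31.920000
base radius r_b = r_p·cos α = 31.920000·cos 18.227° = 30.318406
roll angle φ = 19.068° = 0.33279938 rad
x = r_b·(cos φ + φ·sin φ) = 30.318406·(0.94513152 + 0.33279938·0.32669009) = 31.951167
y = r_b·(sin φ − φ·cos φ) = 30.318406·(0.32669009 − 0.33279938·0.94513152) = 0.368396

x=31.951167 y=0.368396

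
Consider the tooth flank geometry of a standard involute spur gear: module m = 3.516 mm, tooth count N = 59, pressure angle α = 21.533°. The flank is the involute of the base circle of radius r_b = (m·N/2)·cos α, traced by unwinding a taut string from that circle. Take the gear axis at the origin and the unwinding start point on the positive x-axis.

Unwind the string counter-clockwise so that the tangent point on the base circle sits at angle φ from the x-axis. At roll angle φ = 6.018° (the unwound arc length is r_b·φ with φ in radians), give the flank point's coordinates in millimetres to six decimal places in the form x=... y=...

x=97.013599 y=0.037225

pitch radius r_p = m·N/2 = 3.516·59/2 = 103.722000
base radius r_b = r_p·cos α = 103.722000·cos 21.533° = 96.482860
roll angle φ = 6.018° = 0.10503391 rad
x = r_b·(cos φ + φ·sin φ) = 96.482860·(0.99448901 + 0.10503391·0.10484090) = 97.013599
y = r_b·(sin φ − φ·cos φ) = 96.482860·(0.10484090 − 0.10503391·0.99448901) = 0.037225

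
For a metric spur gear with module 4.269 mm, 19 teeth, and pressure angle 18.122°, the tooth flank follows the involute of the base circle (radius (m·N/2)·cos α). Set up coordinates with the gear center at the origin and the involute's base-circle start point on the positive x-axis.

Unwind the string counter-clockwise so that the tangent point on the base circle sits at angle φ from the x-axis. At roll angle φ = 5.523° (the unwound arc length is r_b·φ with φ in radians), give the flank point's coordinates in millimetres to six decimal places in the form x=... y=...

x=38.722457 y=0.011497

pitch radius r_p = m·N/2 = 4.269·19/2 = 40.555500
base radius r_b = r_p·cos α = 40.555500·cos 18.122° = 38.543800
roll angle φ = 5.523° = 0.09639453 rad
x = r_b·(cos φ + φ·sin φ) = 38.543800·(0.99535764 + 0.09639453·0.09624532) = 38.722457
y = r_b·(sin φ − φ·cos φ) = 38.543800·(0.09624532 − 0.09639453·0.99535764) = 0.011497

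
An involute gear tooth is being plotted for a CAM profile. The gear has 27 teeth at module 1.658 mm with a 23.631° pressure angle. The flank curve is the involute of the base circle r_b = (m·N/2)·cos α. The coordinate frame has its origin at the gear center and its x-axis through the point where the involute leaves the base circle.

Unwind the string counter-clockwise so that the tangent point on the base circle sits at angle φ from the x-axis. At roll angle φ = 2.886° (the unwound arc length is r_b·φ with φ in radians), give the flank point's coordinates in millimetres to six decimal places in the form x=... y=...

pitch radius r_p = m·N/2 = 1.658·27/2 = 22.383000
base radius r_b = r_p·cos α = 22.383000·cos 23.631° = 20.506096
roll angle φ = 2.886° = 0.05037020 rad
x = r_b·(cos φ + φ·sin φ) = 20.506096·(0.99873169 + 0.05037020·0.05034891) = 20.532093
y = r_b·(sin φ − φ·cos φ) = 20.506096·(0.05034891 − 0.05037020·0.99873169) = 0.000873

x=20.532093 y=0.000873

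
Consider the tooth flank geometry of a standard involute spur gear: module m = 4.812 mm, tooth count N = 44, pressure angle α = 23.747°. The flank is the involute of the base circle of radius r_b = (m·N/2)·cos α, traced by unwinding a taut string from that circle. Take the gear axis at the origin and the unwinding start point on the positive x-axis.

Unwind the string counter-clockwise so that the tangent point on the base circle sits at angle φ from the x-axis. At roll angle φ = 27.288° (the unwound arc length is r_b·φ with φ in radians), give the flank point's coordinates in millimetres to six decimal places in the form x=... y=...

x=107.275308 y=3.410908

pitch radius r_p = m·N/2 = 4.812·44/2 = 105.864000
base radius r_b = r_p·cos α = 105.864000·cos 23.747° = 96.900767
roll angle φ = 27.288° = 0.47626545 rad
x = r_b·(cos φ + φ·sin φ) = 96.900767·(0.88871327 + 0.47626545·0.45846343) = 107.275308
y = r_b·(sin φ − φ·cos φ) = 96.900767·(0.45846343 − 0.47626545·0.88871327) = 3.410908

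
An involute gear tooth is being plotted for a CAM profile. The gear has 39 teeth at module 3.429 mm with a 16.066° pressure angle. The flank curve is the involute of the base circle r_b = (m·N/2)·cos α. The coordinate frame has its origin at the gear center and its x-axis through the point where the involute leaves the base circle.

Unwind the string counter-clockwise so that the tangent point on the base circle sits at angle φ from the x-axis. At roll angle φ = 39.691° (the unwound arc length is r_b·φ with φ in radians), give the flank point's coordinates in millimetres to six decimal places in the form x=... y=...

pitch radius r_p = m·N/2 = 3.429·39/2 = 66.865500
base radius r_b = r_p·cos α = 66.865500·cos 16.066° = 64.253971
roll angle φ = 39.691° = 0.69273863 rad
x = r_b·(cos φ + φ·sin φ) = 64.253971·(0.76949988 + 0.69273863·0.63864695) = 77.870370
y = r_b·(sin φ − φ·cos φ) = 64.253971·(0.63864695 − 0.69273863·0.76949988) = 6.784233

x=77.870370 y=6.784233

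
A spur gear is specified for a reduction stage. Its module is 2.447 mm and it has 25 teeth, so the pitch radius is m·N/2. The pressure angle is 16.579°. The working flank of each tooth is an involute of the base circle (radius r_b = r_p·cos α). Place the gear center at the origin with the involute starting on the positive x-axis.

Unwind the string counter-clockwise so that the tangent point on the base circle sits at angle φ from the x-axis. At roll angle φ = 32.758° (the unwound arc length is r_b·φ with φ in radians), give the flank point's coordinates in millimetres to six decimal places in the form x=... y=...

x=33.722793 y=1.767270

pitch radius r_p = m·N/2 = 2.447·25/2 = 30.587500
base radius r_b = r_p·cos α = 30.587500·cos 16.579° = 29.315893
roll angle φ = 32.758° = 0.57173496 rad
x = r_b·(cos φ + φ·sin φ) = 29.315893·(0.84096347 + 0.57173496·0.54109190) = 33.722793
y = r_b·(sin φ − φ·cos φ) = 29.315893·(0.54109190 − 0.57173496·0.84096347) = 1.767270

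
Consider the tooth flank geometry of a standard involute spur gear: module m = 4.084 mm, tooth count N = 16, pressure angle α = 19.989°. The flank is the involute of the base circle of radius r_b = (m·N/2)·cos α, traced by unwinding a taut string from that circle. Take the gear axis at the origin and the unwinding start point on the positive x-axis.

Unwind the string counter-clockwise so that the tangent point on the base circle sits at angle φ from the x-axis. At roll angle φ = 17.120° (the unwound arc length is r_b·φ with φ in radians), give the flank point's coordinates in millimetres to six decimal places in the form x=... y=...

pitch radius r_p = m·N/2 = 4.084·16/2 = 32.672000
base radius r_b = r_p·cos α = 32.672000·cos 19.989° = 30.703782
roll angle φ = 17.120° = 0.29880037 rad
x = r_b·(cos φ + φ·sin φ) = 30.703782·(0.95569032 + 0.29880037·0.29437394) = 32.043983
y = r_b·(sin φ − φ·cos φ) = 30.703782·(0.29437394 − 0.29880037·0.95569032) = 0.270602

x=32.043983 y=0.270602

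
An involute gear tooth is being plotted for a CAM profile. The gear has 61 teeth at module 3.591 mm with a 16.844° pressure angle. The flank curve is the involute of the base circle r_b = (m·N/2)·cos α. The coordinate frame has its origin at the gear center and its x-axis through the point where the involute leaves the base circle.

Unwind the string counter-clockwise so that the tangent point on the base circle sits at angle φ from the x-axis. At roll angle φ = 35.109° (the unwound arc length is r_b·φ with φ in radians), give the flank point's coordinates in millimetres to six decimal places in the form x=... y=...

pitch radius r_p = m·N/2 = 3.591·61/2 = 109.525500
base radius r_b = r_p·cos α = 109.525500·cos 16.844° = 104.826555
roll angle φ = 35.109° = 0.61276765 rad
x = r_b·(cos φ + φ·sin φ) = 104.826555·(0.81805939 + 0.61276765·0.57513376) = 122.697674
y = r_b·(sin φ − φ·cos φ) = 104.826555·(0.57513376 − 0.61276765·0.81805939) = 7.741801

x=122.697674 y=7.741801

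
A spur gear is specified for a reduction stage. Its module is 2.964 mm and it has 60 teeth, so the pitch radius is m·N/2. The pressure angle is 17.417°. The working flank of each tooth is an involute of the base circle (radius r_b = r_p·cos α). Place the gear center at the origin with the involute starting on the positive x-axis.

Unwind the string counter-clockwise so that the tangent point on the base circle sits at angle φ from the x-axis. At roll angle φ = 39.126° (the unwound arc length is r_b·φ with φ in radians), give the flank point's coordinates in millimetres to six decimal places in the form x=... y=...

pitch radius r_p = m·N/2 = 2.964·60/2 = 88.920000
base radius r_b = r_p·cos α = 88.920000·cos 17.417° = 84.843157
roll angle φ = 39.126° = 0.68287752 rad
x = r_b·(cos φ + φ·sin φ) = 84.843157·(0.77576014 + 0.68287752·0.63102790) = 102.378108
y = r_b·(sin φ − φ·cos φ) = 84.843157·(0.63102790 − 0.68287752·0.77576014) = 8.592808

x=102.378108 y=8.592808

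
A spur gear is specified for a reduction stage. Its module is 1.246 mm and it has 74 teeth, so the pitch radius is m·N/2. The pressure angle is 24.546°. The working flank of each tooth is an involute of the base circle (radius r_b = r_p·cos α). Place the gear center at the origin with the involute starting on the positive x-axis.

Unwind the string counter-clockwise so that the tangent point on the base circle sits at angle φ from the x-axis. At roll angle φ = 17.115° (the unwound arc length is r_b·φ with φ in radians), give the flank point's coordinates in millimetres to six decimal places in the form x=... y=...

x=43.765092 y=0.369271

pitch radius r_p = m·N/2 = 1.246·74/2 = 46.102000
base radius r_b = r_p·cos α = 46.102000·cos 24.546° = 41.935672
roll angle φ = 17.115° = 0.29871310 rad
x = r_b·(cos φ + φ·sin φ) = 41.935672·(0.95571600 + 0.29871310·0.29429054) = 43.765092
y = r_b·(sin φ − φ·cos φ) = 41.935672·(0.29429054 − 0.29871310·0.95571600) = 0.369271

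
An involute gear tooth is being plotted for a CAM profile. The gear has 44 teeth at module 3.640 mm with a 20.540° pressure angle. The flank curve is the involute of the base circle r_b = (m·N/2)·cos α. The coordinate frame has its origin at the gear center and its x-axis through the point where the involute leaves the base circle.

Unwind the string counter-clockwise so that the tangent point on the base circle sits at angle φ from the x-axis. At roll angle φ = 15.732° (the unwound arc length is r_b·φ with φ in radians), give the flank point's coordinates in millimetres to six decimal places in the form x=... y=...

x=77.762828 y=0.513550

pitch radius r_p = m·N/2 = 3.640·44/2 = 80.080000
base radius r_b = r_p·cos α = 80.080000·cos 20.540° = 74.989112
roll angle φ = 15.732° = 0.27457520 rad
x = r_b·(cos φ + φ·sin φ) = 74.989112·(0.96254046 + 0.27457520·0.27113807) = 77.762828
y = r_b·(sin φ − φ·cos φ) = 74.989112·(0.27113807 − 0.27457520·0.96254046) = 0.513550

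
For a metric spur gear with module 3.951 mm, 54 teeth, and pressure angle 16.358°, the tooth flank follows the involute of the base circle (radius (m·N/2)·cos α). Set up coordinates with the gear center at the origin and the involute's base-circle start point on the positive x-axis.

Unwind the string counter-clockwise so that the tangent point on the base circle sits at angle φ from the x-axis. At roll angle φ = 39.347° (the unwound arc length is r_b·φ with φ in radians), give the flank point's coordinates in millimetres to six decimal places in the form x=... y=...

pitch radius r_p = m·N/2 = 3.951·54/2 = 106.677000
base radius r_b = r_p·cos α = 106.677000·cos 16.358° = 102.358788
roll angle φ = 39.347° = 0.68673470 rad
x = r_b·(cos φ + φ·sin φ) = 102.358788·(0.77332038 + 0.68673470·0.63401544) = 123.723195
y = r_b·(sin φ − φ·cos φ) = 102.358788·(0.63401544 − 0.68673470·0.77332038) = 10.537786

x=123.723195 y=10.537786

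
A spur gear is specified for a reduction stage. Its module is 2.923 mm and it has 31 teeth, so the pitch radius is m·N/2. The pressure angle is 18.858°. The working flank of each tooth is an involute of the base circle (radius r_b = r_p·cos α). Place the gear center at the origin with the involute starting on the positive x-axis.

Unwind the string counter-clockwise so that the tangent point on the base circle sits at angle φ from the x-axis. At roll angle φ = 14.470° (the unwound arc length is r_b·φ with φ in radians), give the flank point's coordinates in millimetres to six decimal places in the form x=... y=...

pitch radius r_p = m·N/2 = 2.923·31/2 = 45.306500
base radius r_b = r_p·cos α = 45.306500·cos 18.858° = 42.874563
roll angle φ = 14.470° = 0.25254914 rad
x = r_b·(cos φ + φ·sin φ) = 42.874563·(0.96827861 + 0.25254914·0.24987305) = 44.220131
y = r_b·(sin φ − φ·cos φ) = 42.874563·(0.24987305 − 0.25254914·0.96827861) = 0.228741

x=44.220131 y=0.228741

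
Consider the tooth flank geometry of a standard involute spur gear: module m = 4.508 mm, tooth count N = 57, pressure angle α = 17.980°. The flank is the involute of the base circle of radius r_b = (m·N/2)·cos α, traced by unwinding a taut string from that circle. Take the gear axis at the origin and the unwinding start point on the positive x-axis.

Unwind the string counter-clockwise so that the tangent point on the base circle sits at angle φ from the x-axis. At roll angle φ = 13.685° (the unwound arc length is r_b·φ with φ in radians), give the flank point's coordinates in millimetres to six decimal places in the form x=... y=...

x=125.639903 y=0.551887

pitch radius r_p = m·N/2 = 4.508·57/2 = 128.478000
base radius r_b = r_p·cos α = 128.478000·cos 17.980° = 122.203690
roll angle φ = 13.685° = 0.23884831 rad
x = r_b·(cos φ + φ·sin φ) = 122.203690·(0.97161109 + 0.23884831·0.23658379) = 125.639903
y = r_b·(sin φ − φ·cos φ) = 122.203690·(0.23658379 − 0.23884831·0.97161109) = 0.551887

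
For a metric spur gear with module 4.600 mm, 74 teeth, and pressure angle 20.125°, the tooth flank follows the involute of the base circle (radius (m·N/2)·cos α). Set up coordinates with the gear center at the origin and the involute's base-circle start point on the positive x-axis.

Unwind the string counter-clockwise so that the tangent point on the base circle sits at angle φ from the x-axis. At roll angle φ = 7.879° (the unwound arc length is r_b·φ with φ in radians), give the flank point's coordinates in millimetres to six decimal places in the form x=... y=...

x=161.312175 y=0.138262

pitch radius r_p = m·N/2 = 4.600·74/2 = 170.200000
base radius r_b = r_p·cos α = 170.200000·cos 20.125° = 159.808305
roll angle φ = 7.879° = 0.13751449 rad
x = r_b·(cos φ + φ·sin φ) = 159.808305·(0.99055977 + 0.13751449·0.13708150) = 161.312175
y = r_b·(sin φ − φ·cos φ) = 159.808305·(0.13708150 − 0.13751449·0.99055977) = 0.138262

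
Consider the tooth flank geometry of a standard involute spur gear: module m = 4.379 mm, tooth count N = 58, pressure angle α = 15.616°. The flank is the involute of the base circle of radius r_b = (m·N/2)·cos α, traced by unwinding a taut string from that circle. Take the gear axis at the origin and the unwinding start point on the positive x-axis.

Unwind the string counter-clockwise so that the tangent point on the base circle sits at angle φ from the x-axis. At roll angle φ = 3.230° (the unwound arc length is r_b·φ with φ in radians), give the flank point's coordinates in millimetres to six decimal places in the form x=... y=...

x=122.497625 y=0.007302

pitch radius r_p = m·N/2 = 4.379·58/2 = 126.991000
base radius r_b = r_p·cos α = 126.991000·cos 15.616° = 122.303436
roll angle φ = 3.230° = 0.05637413 rad
x = r_b·(cos φ + φ·sin φ) = 122.303436·(0.99841140 + 0.05637413·0.05634428) = 122.497625
y = r_b·(sin φ − φ·cos φ) = 122.303436·(0.05634428 − 0.05637413·0.99841140) = 0.007302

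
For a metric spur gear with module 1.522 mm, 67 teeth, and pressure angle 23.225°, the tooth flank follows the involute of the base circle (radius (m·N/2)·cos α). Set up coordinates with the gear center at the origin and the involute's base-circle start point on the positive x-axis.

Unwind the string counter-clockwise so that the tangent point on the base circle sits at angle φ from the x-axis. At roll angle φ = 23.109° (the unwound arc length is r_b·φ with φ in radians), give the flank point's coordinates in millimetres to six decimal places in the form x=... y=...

pitch radius r_p = m·N/2 = 1.522·67/2 = 50.987000
base radius r_b = r_p·cos α = 50.987000·cos 23.225° = 46.855185
roll angle φ = 23.109° = 0.40332814 rad
x = r_b·(cos φ + φ·sin φ) = 46.855185·(0.91975986 + 0.40332814·0.39248160) = 50.512641
y = r_b·(sin φ − φ·cos φ) = 46.855185·(0.39248160 − 0.40332814·0.91975986) = 1.008163

x=50.512641 y=1.008163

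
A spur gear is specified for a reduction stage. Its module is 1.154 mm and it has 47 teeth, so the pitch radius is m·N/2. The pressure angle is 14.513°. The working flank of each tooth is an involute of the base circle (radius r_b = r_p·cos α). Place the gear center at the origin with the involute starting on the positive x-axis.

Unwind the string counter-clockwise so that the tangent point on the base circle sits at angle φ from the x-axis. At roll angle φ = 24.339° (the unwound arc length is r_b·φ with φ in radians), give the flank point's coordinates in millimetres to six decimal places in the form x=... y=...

x=28.516614 y=0.658797

pitch radius r_p = m·N/2 = 1.154·47/2 = 27.119000
base radius r_b = r_p·cos α = 27.119000·cos 14.513° = 26.253655
roll angle φ = 24.339° = 0.42479569 rad
x = r_b·(cos φ + φ·sin φ) = 26.253655·(0.91112296 + 0.42479569·0.41213464) = 28.516614
y = r_b·(sin φ − φ·cos φ) = 26.253655·(0.41213464 − 0.42479569·0.91112296) = 0.658797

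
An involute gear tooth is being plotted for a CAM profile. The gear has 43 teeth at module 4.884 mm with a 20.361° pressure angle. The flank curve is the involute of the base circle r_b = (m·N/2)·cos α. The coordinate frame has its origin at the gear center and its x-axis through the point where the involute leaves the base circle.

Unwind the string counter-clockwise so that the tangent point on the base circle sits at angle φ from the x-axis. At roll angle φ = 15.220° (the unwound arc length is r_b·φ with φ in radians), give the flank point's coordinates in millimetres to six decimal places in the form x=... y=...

pitch radius r_p = m·N/2 = 4.884·43/2 = 105.006000
base radius r_b = r_p·cos α = 105.006000·cos 20.361° = 98.445124
roll angle φ = 15.220° = 0.26563911 rad
x = r_b·(cos φ + φ·sin φ) = 98.445124·(0.96492491 + 0.26563911·0.26252602) = 101.857438
y = r_b·(sin φ − φ·cos φ) = 98.445124·(0.26252602 − 0.26563911·0.96492491) = 0.610775

x=101.857438 y=0.610775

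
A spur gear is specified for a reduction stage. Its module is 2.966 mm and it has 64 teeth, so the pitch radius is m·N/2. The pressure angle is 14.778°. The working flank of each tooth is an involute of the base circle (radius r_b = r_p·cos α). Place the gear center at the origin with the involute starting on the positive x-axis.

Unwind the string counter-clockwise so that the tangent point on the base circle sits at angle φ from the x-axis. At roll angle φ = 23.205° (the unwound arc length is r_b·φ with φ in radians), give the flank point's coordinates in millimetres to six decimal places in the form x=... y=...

x=98.993224 y=1.999067

pitch radius r_p = m·N/2 = 2.966·64/2 = 94.912000
base radius r_b = r_p·cos α = 94.912000·cos 14.778° = 91.772444
roll angle φ = 23.205° = 0.40500365 rad
x = r_b·(cos φ + φ·sin φ) = 91.772444·(0.91910096 + 0.40500365·0.39402212) = 98.993224
y = r_b·(sin φ − φ·cos φ) = 91.772444·(0.39402212 − 0.40500365·0.91910096) = 1.999067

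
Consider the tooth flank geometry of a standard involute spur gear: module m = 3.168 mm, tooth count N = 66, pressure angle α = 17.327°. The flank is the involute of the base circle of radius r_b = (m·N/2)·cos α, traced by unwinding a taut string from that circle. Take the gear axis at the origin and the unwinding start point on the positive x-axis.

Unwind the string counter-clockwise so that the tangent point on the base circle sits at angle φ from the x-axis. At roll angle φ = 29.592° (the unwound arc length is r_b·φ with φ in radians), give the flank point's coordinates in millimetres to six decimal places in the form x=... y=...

x=112.236032 y=4.462050

pitch radius r_p = m·N/2 = 3.168·66/2 = 104.544000
base radius r_b = r_p·cos α = 104.544000·cos 17.327° = 99.799852
roll angle φ = 29.592° = 0.51647783 rad
x = r_b·(cos φ + φ·sin φ) = 99.799852·(0.86956389 + 0.51647783·0.49382046) = 112.236032
y = r_b·(sin φ − φ·cos φ) = 99.799852·(0.49382046 − 0.51647783·0.86956389) = 4.462050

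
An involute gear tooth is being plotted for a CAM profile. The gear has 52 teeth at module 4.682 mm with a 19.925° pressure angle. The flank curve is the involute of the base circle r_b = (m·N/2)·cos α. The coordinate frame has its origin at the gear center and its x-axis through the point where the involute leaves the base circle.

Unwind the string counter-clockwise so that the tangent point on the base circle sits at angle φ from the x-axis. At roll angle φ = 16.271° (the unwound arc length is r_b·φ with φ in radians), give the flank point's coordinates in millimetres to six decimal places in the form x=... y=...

x=118.967212 y=0.866651

pitch radius r_p = m·N/2 = 4.682·52/2 = 121.732000
base radius r_b = r_p·cos α = 121.732000·cos 19.925° = 114.445064
roll angle φ = 16.271° = 0.28398252 rad
x = r_b·(cos φ + φ·sin φ) = 114.445064·(0.95994723 + 0.28398252·0.28018087) = 118.967212
y = r_b·(sin φ − φ·cos φ) = 114.445064·(0.28018087 − 0.28398252·0.95994723) = 0.866651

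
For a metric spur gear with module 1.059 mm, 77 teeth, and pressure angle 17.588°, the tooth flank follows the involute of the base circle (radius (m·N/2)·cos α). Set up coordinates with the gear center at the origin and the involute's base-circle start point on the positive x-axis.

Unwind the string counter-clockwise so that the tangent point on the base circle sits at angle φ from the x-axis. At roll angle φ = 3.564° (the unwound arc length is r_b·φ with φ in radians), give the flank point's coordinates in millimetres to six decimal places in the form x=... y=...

x=38.940713 y=0.003117

pitch radius r_p = m·N/2 = 1.059·77/2 = 40.771500
base radius r_b = r_p·cos α = 40.771500·cos 17.588° = 38.865594
roll angle φ = 3.564° = 0.06220353 rad
x = r_b·(cos φ + φ·sin φ) = 38.865594·(0.99806598 + 0.06220353·0.06216343) = 38.940713
y = r_b·(sin φ − φ·cos φ) = 38.865594·(0.06216343 − 0.06220353·0.99806598) = 0.003117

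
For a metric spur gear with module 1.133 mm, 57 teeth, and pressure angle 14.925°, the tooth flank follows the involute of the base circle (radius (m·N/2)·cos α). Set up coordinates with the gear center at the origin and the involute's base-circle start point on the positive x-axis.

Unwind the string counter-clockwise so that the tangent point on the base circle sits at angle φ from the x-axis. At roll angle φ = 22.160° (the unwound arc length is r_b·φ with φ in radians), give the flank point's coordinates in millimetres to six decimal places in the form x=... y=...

x=33.448237 y=0.592762

pitch radius r_p = m·N/2 = 1.133·57/2 = 32.290500
base radius r_b = r_p·cos α = 32.290500·cos 14.925° = 31.201141
roll angle φ = 22.160° = 0.38676496 rad
x = r_b·(cos φ + φ·sin φ) = 31.201141·(0.92613414 + 0.38676496·0.37719432) = 33.448237
y = r_b·(sin φ − φ·cos φ) = 31.201141·(0.37719432 − 0.38676496·0.92613414) = 0.592762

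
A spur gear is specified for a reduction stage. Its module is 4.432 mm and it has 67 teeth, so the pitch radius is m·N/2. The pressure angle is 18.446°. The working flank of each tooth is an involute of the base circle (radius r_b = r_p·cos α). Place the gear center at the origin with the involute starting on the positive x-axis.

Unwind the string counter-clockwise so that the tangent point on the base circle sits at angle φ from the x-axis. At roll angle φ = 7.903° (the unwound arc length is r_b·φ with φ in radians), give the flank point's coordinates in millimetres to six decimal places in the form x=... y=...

pitch radius r_p = m·N/2 = 4.432·67/2 = 148.472000
base radius r_b = r_p·cos α = 148.472000·cos 18.446° = 140.843848
roll angle φ = 7.903° = 0.13793337 rad
x = r_b·(cos φ + φ·sin φ) = 140.843848·(0.99050227 + 0.13793337·0.13749641) = 142.177303
y = r_b·(sin φ − φ·cos φ) = 140.843848·(0.13749641 − 0.13793337·0.99050227) = 0.122970

x=142.177303 y=0.122970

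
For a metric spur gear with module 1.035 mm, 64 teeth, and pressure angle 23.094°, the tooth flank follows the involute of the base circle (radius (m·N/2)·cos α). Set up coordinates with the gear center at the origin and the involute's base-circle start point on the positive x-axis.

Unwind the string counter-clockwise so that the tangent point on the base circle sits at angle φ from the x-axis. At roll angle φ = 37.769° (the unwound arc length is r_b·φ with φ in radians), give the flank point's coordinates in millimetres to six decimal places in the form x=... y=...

x=36.383198 y=2.784455

pitch radius r_p = m·N/2 = 1.035·64/2 = 33.120000
base radius r_b = r_p·cos α = 33.120000·cos 23.094° = 30.465849
roll angle φ = 37.769° = 0.65919341 rad
x = r_b·(cos φ + φ·sin φ) = 30.465849·(0.79048651 + 0.65919341·0.61247945) = 36.383198
y = r_b·(sin φ − φ·cos φ) = 30.465849·(0.61247945 − 0.65919341·0.79048651) = 2.784455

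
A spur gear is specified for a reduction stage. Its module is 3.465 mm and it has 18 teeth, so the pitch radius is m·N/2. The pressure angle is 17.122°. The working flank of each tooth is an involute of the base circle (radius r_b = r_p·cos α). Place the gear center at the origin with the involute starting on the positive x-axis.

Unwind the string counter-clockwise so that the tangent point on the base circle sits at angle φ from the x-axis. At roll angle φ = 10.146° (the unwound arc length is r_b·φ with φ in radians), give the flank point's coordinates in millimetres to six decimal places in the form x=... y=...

pitch radius r_p = m·N/2 = 3.465·18/2 = 31.185000
base radius r_b = r_p·cos α = 31.185000·cos 17.122° = 29.802882
roll angle φ = 10.146° = 0.17708111 rad
x = r_b·(cos φ + φ·sin φ) = 29.802882·(0.98436207 + 0.17708111·0.17615708) = 30.266500
y = r_b·(sin φ − φ·cos φ) = 29.802882·(0.17615708 − 0.17708111·0.98436207) = 0.054991

x=30.266500 y=0.054991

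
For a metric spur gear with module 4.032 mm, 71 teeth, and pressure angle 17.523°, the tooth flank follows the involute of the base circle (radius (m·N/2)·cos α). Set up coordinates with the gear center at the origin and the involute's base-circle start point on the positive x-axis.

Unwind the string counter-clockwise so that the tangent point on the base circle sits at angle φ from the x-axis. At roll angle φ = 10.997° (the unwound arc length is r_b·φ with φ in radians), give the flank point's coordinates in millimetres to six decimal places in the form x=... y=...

pitch radius r_p = m·N/2 = 4.032·71/2 = 143.136000
base radius r_b = r_p·cos α = 143.136000·cos 17.523° = 136.493940
roll angle φ = 10.997° = 0.19193386 rad
x = r_b·(cos φ + φ·sin φ) = 136.493940·(0.98163717 + 0.19193386·0.19075760) = 138.984957
y = r_b·(sin φ − φ·cos φ) = 136.493940·(0.19075760 − 0.19193386·0.98163717) = 0.320513

x=138.984957 y=0.320513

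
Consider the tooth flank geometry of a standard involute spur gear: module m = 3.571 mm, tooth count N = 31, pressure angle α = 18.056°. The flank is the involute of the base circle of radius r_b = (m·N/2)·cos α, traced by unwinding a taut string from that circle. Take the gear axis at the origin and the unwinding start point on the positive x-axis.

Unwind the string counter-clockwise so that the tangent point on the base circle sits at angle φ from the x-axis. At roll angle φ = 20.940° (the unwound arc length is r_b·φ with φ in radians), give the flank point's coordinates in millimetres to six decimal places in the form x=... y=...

pitch radius r_p = m·N/2 = 3.571·31/2 = 55.350500
base radius r_b = r_p·cos α = 55.350500·cos 18.056° = 52.624711
roll angle φ = 20.940° = 0.36547195 rad
x = r_b·(cos φ + φ·sin φ) = 52.624711·(0.93395520 + 0.36547195·0.35739011) = 56.022755
y = r_b·(sin φ − φ·cos φ) = 52.624711·(0.35739011 − 0.36547195·0.93395520) = 0.844926

x=56.022755 y=0.844926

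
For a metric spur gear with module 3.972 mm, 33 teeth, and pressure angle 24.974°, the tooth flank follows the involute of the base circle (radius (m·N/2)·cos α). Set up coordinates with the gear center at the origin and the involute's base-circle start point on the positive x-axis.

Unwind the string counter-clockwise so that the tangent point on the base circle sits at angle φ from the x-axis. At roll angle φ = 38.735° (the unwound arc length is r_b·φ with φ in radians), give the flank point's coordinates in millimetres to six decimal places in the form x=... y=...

x=71.474459 y=5.843883

pitch radius r_p = m·N/2 = 3.972·33/2 = 65.538000
base radius r_b = r_p·cos α = 65.538000·cos 24.974° = 59.410162
roll angle φ = 38.735° = 0.67605329 rad
x = r_b·(cos φ + φ·sin φ) = 59.410162·(0.78004832 + 0.67605329·0.62571928) = 71.474459
y = r_b·(sin φ − φ·cos φ) = 59.410162·(0.62571928 − 0.67605329·0.78004832) = 5.843883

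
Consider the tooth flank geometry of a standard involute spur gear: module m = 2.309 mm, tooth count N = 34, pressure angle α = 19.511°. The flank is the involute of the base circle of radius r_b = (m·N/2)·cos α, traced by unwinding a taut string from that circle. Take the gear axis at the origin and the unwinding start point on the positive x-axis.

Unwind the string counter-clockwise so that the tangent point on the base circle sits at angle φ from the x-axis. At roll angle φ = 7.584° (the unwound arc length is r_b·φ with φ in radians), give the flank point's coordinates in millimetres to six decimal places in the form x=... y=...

pitch radius r_p = m·N/2 = 2.309·34/2 = 39.253000
base radius r_b = r_p·cos α = 39.253000·cos 19.511° = 36.998990
roll angle φ = 7.584° = 0.13236577 rad
x = r_b·(cos φ + φ·sin φ) = 36.998990·(0.99125243 + 0.13236577·0.13197959) = 37.321696
y = r_b·(sin φ − φ·cos φ) = 36.998990·(0.13197959 − 0.13236577·0.99125243) = 0.028552

x=37.321696 y=0.028552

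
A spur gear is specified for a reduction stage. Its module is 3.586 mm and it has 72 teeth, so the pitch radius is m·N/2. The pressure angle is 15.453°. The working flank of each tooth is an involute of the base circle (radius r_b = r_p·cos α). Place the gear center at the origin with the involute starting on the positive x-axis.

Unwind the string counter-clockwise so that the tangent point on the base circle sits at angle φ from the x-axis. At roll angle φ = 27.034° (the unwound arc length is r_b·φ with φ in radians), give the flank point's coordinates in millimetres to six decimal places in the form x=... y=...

pitch radius r_p = m·N/2 = 3.586·72/2 = 129.096000
base radius r_b = r_p·cos α = 129.096000·cos 15.453° = 124.429095
roll angle φ = 27.034° = 0.47183231 rad
x = r_b·(cos φ + φ·sin φ) = 124.429095·(0.89073696 + 0.47183231·0.45451915) = 137.518263
y = r_b·(sin φ − φ·cos φ) = 124.429095·(0.45451915 − 0.47183231·0.89073696) = 4.260536

x=137.518263 y=4.260536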